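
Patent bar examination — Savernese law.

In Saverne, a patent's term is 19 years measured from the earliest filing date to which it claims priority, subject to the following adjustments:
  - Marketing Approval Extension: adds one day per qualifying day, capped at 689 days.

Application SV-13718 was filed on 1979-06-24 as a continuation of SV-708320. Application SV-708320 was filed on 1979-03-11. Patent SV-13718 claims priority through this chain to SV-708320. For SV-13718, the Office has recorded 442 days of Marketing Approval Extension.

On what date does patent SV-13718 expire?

May 27, 1999

Earliest priority filing: 11 March 1979.
Base term: 11 March 1979 + 19 years → 11 March 1998.
Marketing Approval Extension: 442 days (within the 689-day cap) → +442 days → 27 May 1999.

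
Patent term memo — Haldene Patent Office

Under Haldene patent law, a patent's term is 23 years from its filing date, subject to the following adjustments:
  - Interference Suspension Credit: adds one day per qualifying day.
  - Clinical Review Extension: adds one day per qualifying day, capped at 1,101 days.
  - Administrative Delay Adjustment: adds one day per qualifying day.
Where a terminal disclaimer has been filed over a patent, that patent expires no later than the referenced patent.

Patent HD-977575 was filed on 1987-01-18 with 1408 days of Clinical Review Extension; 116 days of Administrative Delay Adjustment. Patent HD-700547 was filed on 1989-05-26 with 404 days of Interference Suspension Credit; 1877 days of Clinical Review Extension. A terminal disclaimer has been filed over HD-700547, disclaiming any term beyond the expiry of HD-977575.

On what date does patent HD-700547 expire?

2013-05-19

Natural term of HD-700547:
  Base: filing + 23 years → 26 May 2012.
  Interference Suspension Credit: +404 days → 4 July 2013.
  Clinical Review Extension: 1877 days claimed exceeds the 1101-day cap, so +1101 days → 9 July 2016.
Expiry of referenced patent HD-977575:
  Base: filing + 23 years → 18 January 2010.
  Clinical Review Extension: 1408 days claimed exceeds the 1101-day cap, so +1101 days → 23 January 2013.
  Administrative Delay Adjustment: +116 days → 19 May 2013.
Terminal disclaimer: HD-700547 expires on the earlier of 9 July 2016 and 19 May 2013.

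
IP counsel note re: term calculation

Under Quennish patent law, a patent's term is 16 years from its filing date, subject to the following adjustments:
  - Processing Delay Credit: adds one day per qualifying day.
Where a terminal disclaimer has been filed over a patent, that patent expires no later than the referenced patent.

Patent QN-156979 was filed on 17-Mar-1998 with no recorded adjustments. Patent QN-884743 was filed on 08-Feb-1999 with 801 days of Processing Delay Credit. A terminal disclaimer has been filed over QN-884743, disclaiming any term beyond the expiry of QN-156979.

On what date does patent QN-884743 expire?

Natural term of QN-884743:
  Base: filing + 16 years → 8 February 2015.
  Processing Delay Credit: +801 days → 19 April 2017.
Expiry of referenced patent QN-156979:
  Base: filing + 16 years → 17 March 2014.
Terminal disclaimer: QN-884743 expires on the earlier of 19 April 2017 and 17 March 2014.

March 17, 2014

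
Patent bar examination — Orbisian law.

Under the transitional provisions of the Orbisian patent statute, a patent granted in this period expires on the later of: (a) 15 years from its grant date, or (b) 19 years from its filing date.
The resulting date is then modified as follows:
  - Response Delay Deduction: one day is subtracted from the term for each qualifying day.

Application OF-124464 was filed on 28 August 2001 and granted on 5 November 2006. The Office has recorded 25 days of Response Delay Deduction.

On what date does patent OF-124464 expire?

2021-10-11

(a) grant + 15 years → 5 November 2021.
(b) filing + 19 years → 28 August 2020.
Later of the two: 5 November 2021.
Response Delay Deduction: −25 days → 11 October 2021.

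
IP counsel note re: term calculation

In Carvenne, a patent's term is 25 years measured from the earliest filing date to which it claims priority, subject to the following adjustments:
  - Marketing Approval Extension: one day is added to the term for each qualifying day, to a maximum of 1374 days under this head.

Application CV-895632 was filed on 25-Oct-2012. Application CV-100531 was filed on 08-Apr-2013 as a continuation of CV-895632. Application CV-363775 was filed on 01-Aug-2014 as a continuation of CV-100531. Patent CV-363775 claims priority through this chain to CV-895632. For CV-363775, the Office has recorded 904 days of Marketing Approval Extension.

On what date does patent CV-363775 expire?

2040-04-16

Earliest priority filing: 25 October 2012.
Base term: 25 October 2012 + 25 years → 25 October 2037.
Marketing Approval Extension: 904 days (within the 1374-day cap) → +904 days → 16 April 2040.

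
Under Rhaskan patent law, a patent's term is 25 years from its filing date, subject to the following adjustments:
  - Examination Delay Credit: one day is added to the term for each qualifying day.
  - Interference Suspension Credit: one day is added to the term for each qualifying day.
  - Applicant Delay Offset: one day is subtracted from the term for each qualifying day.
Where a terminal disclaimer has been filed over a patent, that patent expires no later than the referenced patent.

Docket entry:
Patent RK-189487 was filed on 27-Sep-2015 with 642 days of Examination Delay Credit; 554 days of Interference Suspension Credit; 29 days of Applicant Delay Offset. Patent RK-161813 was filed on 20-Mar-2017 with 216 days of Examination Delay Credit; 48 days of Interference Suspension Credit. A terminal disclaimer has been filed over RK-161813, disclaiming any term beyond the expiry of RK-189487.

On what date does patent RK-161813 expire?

2042-12-09

Natural term of RK-161813:
  Base: filing + 25 years → 20 March 2042.
  Examination Delay Credit: +216 days → 22 October 2042.
  Interference Suspension Credit: +48 days → 9 December 2042.
Expiry of referenced patent RK-189487:
  Base: filing + 25 years → 27 September 2040.
  Examination Delay Credit: +642 days → 1 July 2042.
  Interference Suspension Credit: +554 days → 6 January 2044.
  Applicant Delay Offset: −29 days → 8 December 2043.
Terminal disclaimer: RK-161813 expires on the earlier of 9 December 2042 and 8 December 2043.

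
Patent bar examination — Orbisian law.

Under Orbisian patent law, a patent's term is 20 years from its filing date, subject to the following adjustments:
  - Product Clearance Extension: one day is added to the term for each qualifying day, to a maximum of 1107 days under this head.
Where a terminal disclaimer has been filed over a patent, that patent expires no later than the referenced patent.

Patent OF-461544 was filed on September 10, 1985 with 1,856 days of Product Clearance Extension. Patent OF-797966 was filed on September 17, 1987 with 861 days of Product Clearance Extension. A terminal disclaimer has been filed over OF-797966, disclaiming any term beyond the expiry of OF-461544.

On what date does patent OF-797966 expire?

September 21, 2008

Natural term of OF-797966:
  Base: filing + 20 years → 17 September 2007.
  Product Clearance Extension: 861 days (within the 1107-day cap) → +861 days → 25 January 2010.
Expiry of referenced patent OF-461544:
  Base: filing + 20 years → 10 September 2005.
  Product Clearance Extension: 1856 days claimed exceeds the 1107-day cap, so +1107 days → 21 September 2008.
Terminal disclaimer: OF-797966 expires on the earlier of 25 January 2010 and 21 September 2008.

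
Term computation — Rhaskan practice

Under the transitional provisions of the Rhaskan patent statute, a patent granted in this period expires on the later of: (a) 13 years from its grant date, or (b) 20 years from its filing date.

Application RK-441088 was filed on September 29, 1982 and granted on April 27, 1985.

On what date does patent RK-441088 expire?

September 29, 2002

(a) grant + 13 years → 27 April 1998.
(b) filing + 20 years → 29 September 2002.
Later of the two: 29 September 2002.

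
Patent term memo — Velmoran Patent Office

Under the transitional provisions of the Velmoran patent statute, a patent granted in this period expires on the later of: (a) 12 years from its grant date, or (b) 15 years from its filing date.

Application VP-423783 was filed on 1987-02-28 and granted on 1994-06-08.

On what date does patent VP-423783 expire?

2006-06-08

(a) grant + 12 years → 8 June 2006.
(b) filing + 15 years → 28 February 2002.
Later of the two: 8 June 2006.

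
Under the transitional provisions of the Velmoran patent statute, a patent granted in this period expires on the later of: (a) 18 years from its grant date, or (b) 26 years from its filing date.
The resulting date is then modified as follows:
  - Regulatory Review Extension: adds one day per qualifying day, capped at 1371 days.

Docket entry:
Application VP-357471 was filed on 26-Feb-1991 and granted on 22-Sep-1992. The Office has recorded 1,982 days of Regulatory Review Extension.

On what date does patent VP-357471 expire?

2020-11-28

(a) grant + 18 years → 22 September 2010.
(b) filing + 26 years → 26 February 2017.
Later of the two: 26 February 2017.
Regulatory Review Extension: 1982 days claimed exceeds the 1371-day cap, so +1371 days → 28 November 2020.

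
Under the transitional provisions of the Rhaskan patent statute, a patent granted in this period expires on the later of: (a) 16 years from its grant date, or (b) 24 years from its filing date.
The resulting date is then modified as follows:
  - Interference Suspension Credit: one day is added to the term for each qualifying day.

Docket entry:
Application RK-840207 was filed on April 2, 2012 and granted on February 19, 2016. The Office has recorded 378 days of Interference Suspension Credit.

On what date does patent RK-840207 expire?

2037-04-15

(a) grant + 16 years → 19 February 2032.
(b) filing + 24 years → 2 April 2036.
Later of the two: 2 April 2036.
Interference Suspension Credit: +378 days → 15 April 2037.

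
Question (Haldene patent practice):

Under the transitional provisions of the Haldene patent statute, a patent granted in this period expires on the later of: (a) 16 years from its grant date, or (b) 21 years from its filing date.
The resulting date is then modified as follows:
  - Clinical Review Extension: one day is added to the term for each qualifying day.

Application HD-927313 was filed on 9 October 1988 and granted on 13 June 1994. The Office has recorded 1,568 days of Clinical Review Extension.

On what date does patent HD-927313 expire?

(a) grant + 16 years → 13 June 2010.
(b) filing + 21 years → 9 October 2009.
Later of the two: 13 June 2010.
Clinical Review Extension: +1568 days → 28 September 2014.

September 28, 2014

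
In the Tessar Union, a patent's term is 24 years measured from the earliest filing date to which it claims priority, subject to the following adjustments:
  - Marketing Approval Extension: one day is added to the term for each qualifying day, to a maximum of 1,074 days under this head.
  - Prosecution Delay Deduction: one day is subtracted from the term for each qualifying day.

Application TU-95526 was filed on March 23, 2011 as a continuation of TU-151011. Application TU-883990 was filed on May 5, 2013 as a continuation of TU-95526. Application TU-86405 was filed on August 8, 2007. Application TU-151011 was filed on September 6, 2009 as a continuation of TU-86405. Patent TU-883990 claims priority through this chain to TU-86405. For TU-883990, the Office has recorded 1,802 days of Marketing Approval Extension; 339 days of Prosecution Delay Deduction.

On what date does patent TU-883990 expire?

Earliest priority filing: 8 August 2007.
Base term: 8 August 2007 + 24 years → 8 August 2031.
Marketing Approval Extension: 1802 days claimed exceeds the 1074-day cap, so +1074 days → 17 July 2034.
Prosecution Delay Deduction: −339 days → 12 August 2033.

August 12, 2033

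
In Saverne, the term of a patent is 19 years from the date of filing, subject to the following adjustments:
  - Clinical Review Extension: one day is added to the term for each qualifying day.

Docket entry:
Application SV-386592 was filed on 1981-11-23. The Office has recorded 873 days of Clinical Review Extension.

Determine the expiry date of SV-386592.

Base term: filing date + 19 years → 23 November 2000.
Clinical Review Extension: +873 days → 15 April 2003.

April 15, 2003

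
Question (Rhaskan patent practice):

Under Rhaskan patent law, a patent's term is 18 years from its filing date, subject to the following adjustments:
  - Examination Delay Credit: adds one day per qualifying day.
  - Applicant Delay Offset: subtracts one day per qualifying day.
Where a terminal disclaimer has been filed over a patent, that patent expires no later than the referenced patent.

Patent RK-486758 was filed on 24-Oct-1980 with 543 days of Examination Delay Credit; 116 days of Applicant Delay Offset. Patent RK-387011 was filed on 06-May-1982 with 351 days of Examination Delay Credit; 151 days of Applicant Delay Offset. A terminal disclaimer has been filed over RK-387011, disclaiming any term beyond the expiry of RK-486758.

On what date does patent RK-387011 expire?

1999-12-25

Natural term of RK-387011:
  Base: filing + 18 years → 6 May 2000.
  Examination Delay Credit: +351 days → 22 April 2001.
  Applicant Delay Offset: −151 days → 22 November 2000.
Expiry of referenced patent RK-486758:
  Base: filing + 18 years → 24 October 1998.
  Examination Delay Credit: +543 days → 19 April 2000.
  Applicant Delay Offset: −116 days → 25 December 1999.
Terminal disclaimer: RK-387011 expires on the earlier of 22 November 2000 and 25 December 1999.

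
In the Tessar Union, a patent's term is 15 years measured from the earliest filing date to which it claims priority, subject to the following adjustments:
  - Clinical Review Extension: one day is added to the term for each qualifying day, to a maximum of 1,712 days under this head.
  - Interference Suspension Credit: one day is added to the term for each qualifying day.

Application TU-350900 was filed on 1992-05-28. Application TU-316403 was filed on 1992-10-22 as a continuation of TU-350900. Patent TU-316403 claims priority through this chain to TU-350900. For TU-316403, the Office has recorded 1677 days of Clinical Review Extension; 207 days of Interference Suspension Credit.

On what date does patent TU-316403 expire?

Earliest priority filing: 28 May 1992.
Base term: 28 May 1992 + 15 years → 28 May 2007.
Clinical Review Extension: 1677 days (within the 1712-day cap) → +1677 days → 30 December 2011.
Interference Suspension Credit: +207 days → 24 July 2012.

2012-07-24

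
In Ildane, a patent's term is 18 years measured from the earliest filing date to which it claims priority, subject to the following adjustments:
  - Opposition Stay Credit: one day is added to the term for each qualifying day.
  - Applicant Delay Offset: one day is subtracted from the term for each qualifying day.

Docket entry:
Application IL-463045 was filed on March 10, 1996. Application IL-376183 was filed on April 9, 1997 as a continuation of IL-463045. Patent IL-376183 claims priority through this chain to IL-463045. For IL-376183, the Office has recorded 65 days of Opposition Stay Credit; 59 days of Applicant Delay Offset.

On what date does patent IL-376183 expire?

March 16, 2014

Earliest priority filing: 10 March 1996.
Base term: 10 March 1996 + 18 years → 10 March 2014.
Opposition Stay Credit: +65 days → 14 May 2014.
Applicant Delay Offset: −59 days → 16 March 2014.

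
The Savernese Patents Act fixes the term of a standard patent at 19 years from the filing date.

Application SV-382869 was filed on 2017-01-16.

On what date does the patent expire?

January 16, 2036

Filing date + 19 years → 16 January 2036.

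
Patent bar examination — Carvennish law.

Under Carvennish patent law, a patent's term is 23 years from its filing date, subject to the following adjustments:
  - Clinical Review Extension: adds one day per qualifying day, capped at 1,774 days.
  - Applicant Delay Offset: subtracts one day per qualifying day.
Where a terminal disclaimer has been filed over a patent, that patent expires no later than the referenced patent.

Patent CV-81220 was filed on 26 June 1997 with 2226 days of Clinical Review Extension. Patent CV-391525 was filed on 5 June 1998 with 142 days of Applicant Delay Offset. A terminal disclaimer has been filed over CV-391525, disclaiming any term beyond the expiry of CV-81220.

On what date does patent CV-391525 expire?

2021-01-14

Natural term of CV-391525:
  Base: filing + 23 years → 5 June 2021.
  Applicant Delay Offset: −142 days → 14 January 2021.
Expiry of referenced patent CV-81220:
  Base: filing + 23 years → 26 June 2020.
  Clinical Review Extension: 2226 days claimed exceeds the 1774-day cap, so +1774 days → 5 May 2025.
Terminal disclaimer: CV-391525 expires on the earlier of 14 January 2021 and 5 May 2025.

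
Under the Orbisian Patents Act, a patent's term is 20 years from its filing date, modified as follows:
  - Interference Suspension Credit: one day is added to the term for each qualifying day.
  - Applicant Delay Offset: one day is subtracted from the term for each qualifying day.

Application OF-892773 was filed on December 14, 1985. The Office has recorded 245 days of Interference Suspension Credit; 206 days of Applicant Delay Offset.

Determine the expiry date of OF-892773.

2006-01-22

Base term: filing date + 20 years → 14 December 2005.
Interference Suspension Credit: +245 days → 16 August 2006.
Applicant Delay Offset: −206 days → 22 January 2006.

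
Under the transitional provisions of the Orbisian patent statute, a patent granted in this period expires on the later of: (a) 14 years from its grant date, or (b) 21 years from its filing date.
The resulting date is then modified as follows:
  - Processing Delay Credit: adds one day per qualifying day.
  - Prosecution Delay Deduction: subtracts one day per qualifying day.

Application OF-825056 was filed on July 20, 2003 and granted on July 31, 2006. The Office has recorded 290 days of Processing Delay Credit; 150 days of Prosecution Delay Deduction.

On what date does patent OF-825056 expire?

(a) grant + 14 years → 31 July 2020.
(b) filing + 21 years → 20 July 2024.
Later of the two: 20 July 2024.
Processing Delay Credit: +290 days → 6 May 2025.
Prosecution Delay Deduction: −150 days → 7 December 2024.

December 7, 2024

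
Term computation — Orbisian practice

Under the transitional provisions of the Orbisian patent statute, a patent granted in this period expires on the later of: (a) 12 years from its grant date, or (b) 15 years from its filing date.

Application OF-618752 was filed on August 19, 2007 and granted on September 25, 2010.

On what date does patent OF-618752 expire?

(a) grant + 12 years → 25 September 2022.
(b) filing + 15 years → 19 August 2022.
Later of the two: 25 September 2022.

September 25, 2022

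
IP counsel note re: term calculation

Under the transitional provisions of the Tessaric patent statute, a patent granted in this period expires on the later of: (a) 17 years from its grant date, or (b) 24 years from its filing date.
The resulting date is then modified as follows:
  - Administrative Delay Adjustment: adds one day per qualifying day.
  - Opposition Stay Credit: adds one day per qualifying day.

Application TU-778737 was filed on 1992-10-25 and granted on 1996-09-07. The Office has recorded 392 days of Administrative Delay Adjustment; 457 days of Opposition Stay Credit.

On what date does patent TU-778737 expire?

(a) grant + 17 years → 7 September 2013.
(b) filing + 24 years → 25 October 2016.
Later of the two: 25 October 2016.
Administrative Delay Adjustment: +392 days → 21 November 2017.
Opposition Stay Credit: +457 days → 21 February 2019.

2019-02-21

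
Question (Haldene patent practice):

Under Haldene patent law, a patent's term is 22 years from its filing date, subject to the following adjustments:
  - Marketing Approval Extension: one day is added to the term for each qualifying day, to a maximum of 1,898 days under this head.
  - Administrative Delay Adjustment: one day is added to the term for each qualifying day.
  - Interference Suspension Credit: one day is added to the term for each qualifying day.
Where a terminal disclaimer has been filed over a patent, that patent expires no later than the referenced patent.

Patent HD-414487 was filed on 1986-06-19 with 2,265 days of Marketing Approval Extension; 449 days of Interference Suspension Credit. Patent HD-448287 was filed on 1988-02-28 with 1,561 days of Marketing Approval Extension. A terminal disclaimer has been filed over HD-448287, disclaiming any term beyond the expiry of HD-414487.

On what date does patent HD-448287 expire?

Natural term of HD-448287:
  Base: filing + 22 years → 28 February 2010.
  Marketing Approval Extension: 1561 days (within the 1898-day cap) → +1561 days → 8 June 2014.
Expiry of referenced patent HD-414487:
  Base: filing + 22 years → 19 June 2008.
  Marketing Approval Extension: 2265 days claimed exceeds the 1898-day cap, so +1898 days → 30 August 2013.
  Interference Suspension Credit: +449 days → 22 November 2014.
Terminal disclaimer: HD-448287 expires on the earlier of 8 June 2014 and 22 November 2014.

June 8, 2014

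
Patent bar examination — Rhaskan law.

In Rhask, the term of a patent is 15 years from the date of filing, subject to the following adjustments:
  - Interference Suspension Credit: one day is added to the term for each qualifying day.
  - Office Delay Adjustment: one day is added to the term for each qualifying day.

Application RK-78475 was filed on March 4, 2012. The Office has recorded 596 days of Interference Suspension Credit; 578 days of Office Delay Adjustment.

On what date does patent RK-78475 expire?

2030-05-21

Base term: filing date + 15 years → 4 March 2027.
Interference Suspension Credit: +596 days → 20 October 2028.
Office Delay Adjustment: +578 days → 21 May 2030.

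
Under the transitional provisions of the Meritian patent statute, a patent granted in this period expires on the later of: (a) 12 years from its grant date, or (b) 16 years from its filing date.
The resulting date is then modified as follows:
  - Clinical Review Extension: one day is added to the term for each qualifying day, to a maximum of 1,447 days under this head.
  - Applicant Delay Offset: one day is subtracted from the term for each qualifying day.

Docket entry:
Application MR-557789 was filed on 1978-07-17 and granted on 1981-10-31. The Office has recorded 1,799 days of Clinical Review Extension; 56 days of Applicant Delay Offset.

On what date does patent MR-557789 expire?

(a) grant + 12 years → 31 October 1993.
(b) filing + 16 years → 17 July 1994.
Later of the two: 17 July 1994.
Clinical Review Extension: 1799 days claimed exceeds the 1447-day cap, so +1447 days → 3 July 1998.
Applicant Delay Offset: −56 days → 8 May 1998.

May 8, 1998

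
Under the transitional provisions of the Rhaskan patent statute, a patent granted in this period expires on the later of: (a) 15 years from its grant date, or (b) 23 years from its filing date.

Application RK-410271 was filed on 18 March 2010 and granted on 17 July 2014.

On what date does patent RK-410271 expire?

2033-03-18

(a) grant + 15 years → 17 July 2029.
(b) filing + 23 years → 18 March 2033.
Later of the two: 18 March 2033.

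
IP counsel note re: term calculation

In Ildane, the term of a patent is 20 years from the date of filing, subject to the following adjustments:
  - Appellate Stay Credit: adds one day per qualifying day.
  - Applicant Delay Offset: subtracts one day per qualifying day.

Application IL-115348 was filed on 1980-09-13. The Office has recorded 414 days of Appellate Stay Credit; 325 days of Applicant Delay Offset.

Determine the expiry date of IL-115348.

2000-12-11

Base term: filing date + 20 years → 13 September 2000.
Appellate Stay Credit: +414 days → 1 November 2001.
Applicant Delay Offset: −325 days → 11 December 2000.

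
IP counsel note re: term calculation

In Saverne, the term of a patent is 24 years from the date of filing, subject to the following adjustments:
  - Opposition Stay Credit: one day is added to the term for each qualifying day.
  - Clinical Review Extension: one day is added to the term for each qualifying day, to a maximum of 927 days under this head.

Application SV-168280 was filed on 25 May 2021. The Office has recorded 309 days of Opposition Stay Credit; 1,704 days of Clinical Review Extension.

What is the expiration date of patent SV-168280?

2048-10-12

Base term: filing date + 24 years → 25 May 2045.
Opposition Stay Credit: +309 days → 30 March 2046.
Clinical Review Extension: 1704 days claimed exceeds the 927-day cap, so +927 days → 12 October 2048.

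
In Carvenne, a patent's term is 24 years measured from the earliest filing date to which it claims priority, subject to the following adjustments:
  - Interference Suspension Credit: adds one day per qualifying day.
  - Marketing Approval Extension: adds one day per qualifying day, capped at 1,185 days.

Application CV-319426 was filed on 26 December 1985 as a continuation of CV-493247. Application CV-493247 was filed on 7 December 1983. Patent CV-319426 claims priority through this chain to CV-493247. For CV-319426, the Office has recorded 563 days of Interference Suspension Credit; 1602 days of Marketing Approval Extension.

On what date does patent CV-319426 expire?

Earliest priority filing: 7 December 1983.
Base term: 7 December 1983 + 24 years → 7 December 2007.
Interference Suspension Credit: +563 days → 22 June 2009.
Marketing Approval Extension: 1602 days claimed exceeds the 1185-day cap, so +1185 days → 19 September 2012.

2012-09-19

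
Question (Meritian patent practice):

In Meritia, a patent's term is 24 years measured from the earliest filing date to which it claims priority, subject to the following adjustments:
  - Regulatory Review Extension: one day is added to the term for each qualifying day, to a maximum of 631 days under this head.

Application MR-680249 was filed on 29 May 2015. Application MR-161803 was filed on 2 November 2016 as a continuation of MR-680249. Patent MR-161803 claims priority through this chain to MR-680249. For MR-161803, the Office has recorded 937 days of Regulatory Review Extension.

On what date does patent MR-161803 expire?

2041-02-18

Earliest priority filing: 29 May 2015.
Base term: 29 May 2015 + 24 years → 29 May 2039.
Regulatory Review Extension: 937 days claimed exceeds the 631-day cap, so +631 days → 18 February 2041.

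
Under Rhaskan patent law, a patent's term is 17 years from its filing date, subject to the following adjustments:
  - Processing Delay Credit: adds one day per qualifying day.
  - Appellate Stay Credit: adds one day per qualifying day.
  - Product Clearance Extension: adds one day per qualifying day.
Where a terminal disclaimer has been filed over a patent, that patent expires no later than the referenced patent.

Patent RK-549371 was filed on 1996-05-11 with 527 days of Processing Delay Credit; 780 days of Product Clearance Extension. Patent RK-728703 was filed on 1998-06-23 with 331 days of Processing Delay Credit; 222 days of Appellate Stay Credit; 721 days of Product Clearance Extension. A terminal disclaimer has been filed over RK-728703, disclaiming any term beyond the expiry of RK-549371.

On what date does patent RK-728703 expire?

Natural term of RK-728703:
  Base: filing + 17 years → 23 June 2015.
  Processing Delay Credit: +331 days → 19 May 2016.
  Appellate Stay Credit: +222 days → 27 December 2016.
  Product Clearance Extension: +721 days → 18 December 2018.
Expiry of referenced patent RK-549371:
  Base: filing + 17 years → 11 May 2013.
  Processing Delay Credit: +527 days → 20 October 2014.
  Product Clearance Extension: +780 days → 8 December 2016.
Terminal disclaimer: RK-728703 expires on the earlier of 18 December 2018 and 8 December 2016.

December 8, 2016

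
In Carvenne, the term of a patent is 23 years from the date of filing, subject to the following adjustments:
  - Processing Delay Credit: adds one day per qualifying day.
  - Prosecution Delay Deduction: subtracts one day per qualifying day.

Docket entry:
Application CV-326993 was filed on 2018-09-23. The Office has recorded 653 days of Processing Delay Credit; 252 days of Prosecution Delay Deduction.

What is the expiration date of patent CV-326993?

Base term: filing date + 23 years → 23 September 2041.
Processing Delay Credit: +653 days → 8 July 2043.
Prosecution Delay Deduction: −252 days → 29 October 2042.

2042-10-29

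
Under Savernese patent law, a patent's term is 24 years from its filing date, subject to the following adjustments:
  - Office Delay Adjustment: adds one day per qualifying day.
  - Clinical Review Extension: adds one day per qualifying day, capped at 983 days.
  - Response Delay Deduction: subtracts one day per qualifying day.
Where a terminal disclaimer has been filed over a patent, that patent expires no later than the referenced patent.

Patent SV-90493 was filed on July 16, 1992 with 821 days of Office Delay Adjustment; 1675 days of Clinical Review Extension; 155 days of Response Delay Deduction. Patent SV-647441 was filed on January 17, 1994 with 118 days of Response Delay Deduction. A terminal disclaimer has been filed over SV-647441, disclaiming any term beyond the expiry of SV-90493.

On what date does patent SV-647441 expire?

Natural term of SV-647441:
  Base: filing + 24 years → 17 January 2018.
  Response Delay Deduction: −118 days → 21 September 2017.
Expiry of referenced patent SV-90493:
  Base: filing + 24 years → 16 July 2016.
  Office Delay Adjustment: +821 days → 15 October 2018.
  Clinical Review Extension: 1675 days claimed exceeds the 983-day cap, so +983 days → 24 June 2021.
  Response Delay Deduction: −155 days → 20 January 2021.
Terminal disclaimer: SV-647441 expires on the earlier of 21 September 2017 and 20 January 2021.

2017-09-21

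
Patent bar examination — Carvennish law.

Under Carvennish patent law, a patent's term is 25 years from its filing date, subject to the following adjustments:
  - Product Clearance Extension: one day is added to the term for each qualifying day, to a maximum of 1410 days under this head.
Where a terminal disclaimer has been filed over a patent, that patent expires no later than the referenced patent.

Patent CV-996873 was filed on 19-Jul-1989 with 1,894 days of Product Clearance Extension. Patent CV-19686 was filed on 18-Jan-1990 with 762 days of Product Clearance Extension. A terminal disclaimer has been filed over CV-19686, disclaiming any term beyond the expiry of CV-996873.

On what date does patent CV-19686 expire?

February 18, 2017

Natural term of CV-19686:
  Base: filing + 25 years → 18 January 2015.
  Product Clearance Extension: 762 days (within the 1410-day cap) → +762 days → 18 February 2017.
Expiry of referenced patent CV-996873:
  Base: filing + 25 years → 19 July 2014.
  Product Clearance Extension: 1894 days claimed exceeds the 1410-day cap, so +1410 days → 29 May 2018.
Terminal disclaimer: CV-19686 expires on the earlier of 18 February 2017 and 29 May 2018.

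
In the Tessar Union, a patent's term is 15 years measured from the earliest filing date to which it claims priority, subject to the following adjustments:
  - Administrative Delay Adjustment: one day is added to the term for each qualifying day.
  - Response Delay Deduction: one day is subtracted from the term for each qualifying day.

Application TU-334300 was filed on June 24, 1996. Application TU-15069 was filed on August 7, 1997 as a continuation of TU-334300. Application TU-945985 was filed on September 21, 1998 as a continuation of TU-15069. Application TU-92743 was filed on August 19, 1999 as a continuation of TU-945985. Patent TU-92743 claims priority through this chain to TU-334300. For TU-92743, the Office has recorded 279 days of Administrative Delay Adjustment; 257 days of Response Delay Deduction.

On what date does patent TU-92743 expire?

Earliest priority filing: 24 June 1996.
Base term: 24 June 1996 + 15 years → 24 June 2011.
Administrative Delay Adjustment: +279 days → 29 March 2012.
Response Delay Deduction: −257 days → 16 July 2011.

July 16, 2011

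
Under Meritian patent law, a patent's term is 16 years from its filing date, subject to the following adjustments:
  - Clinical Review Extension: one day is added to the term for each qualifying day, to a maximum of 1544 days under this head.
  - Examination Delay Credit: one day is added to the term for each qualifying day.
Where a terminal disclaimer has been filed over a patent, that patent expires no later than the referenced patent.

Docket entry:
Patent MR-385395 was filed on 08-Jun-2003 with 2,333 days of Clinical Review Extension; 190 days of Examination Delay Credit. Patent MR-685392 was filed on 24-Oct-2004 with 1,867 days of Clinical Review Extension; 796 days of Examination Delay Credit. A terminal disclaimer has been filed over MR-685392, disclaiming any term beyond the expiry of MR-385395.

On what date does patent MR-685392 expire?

Natural term of MR-685392:
  Base: filing + 16 years → 24 October 2020.
  Clinical Review Extension: 1867 days claimed exceeds the 1544-day cap, so +1544 days → 15 January 2025.
  Examination Delay Credit: +796 days → 22 March 2027.
Expiry of referenced patent MR-385395:
  Base: filing + 16 years → 8 June 2019.
  Clinical Review Extension: 2333 days claimed exceeds the 1544-day cap, so +1544 days → 30 August 2023.
  Examination Delay Credit: +190 days → 7 March 2024.
Terminal disclaimer: MR-685392 expires on the earlier of 22 March 2027 and 7 March 2024.

March 7, 2024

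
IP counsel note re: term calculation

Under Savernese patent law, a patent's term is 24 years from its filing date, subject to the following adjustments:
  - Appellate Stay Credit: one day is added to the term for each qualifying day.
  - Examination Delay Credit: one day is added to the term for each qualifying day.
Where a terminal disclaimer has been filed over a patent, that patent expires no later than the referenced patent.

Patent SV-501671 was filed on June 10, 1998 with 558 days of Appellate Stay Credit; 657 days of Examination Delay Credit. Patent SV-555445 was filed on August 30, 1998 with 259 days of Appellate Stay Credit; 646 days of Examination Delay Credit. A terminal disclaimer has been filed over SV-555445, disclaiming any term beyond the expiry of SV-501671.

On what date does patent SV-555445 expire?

Natural term of SV-555445:
  Base: filing + 24 years → 30 August 2022.
  Appellate Stay Credit: +259 days → 16 May 2023.
  Examination Delay Credit: +646 days → 20 February 2025.
Expiry of referenced patent SV-501671:
  Base: filing + 24 years → 10 June 2022.
  Appellate Stay Credit: +558 days → 20 December 2023.
  Examination Delay Credit: +657 days → 7 October 2025.
Terminal disclaimer: SV-555445 expires on the earlier of 20 February 2025 and 7 October 2025.

2025-02-20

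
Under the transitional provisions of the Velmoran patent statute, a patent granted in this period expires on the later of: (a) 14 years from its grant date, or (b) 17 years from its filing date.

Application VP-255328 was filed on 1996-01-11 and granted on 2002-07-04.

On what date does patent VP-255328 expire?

(a) grant + 14 years → 4 July 2016.
(b) filing + 17 years → 11 January 2013.
Later of the two: 4 July 2016.

July 4, 2016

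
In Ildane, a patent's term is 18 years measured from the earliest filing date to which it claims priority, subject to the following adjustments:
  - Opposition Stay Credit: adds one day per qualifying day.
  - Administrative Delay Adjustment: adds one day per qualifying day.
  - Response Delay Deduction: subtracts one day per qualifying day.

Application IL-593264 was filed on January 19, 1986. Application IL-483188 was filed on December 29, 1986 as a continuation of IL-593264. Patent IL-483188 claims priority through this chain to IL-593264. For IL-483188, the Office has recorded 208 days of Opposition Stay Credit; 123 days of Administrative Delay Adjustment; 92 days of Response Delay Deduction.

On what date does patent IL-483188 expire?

Earliest priority filing: 19 January 1986.
Base term: 19 January 1986 + 18 years → 19 January 2004.
Opposition Stay Credit: +208 days → 14 August 2004.
Administrative Delay Adjustment: +123 days → 15 December 2004.
Response Delay Deduction: −92 days → 14 September 2004.

2004-09-14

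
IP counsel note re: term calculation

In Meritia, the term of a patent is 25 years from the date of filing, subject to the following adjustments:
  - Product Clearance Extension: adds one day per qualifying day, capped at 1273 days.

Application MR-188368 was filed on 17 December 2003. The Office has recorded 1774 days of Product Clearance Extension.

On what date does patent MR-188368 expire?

2032-06-12

Base term: filing date + 25 years → 17 December 2028.
Product Clearance Extension: 1774 days claimed exceeds the 1273-day cap, so +1273 days → 12 June 2032.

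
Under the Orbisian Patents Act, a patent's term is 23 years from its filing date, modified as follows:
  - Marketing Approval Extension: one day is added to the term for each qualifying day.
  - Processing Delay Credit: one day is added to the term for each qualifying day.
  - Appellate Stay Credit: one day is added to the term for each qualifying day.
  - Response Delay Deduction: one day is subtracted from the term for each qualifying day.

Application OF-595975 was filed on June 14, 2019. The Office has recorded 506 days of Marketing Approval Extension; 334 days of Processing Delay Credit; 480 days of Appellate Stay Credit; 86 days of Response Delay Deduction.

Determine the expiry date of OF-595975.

October 30, 2045

Base term: filing date + 23 years → 14 June 2042.
Marketing Approval Extension: +506 days → 2 November 2043.
Processing Delay Credit: +334 days → 1 October 2044.
Appellate Stay Credit: +480 days → 24 January 2046.
Response Delay Deduction: −86 days → 30 October 2045.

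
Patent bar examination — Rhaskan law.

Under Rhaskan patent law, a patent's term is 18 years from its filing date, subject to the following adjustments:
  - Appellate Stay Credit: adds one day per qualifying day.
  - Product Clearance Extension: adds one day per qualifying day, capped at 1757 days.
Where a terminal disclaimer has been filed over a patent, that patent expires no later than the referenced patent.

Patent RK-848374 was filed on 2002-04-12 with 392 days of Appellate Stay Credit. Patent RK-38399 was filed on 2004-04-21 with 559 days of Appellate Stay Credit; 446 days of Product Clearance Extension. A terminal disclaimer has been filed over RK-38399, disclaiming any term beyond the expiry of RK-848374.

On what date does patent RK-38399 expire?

May 9, 2021

Natural term of RK-38399:
  Base: filing + 18 years → 21 April 2022.
  Appellate Stay Credit: +559 days → 1 November 2023.
  Product Clearance Extension: 446 days (within the 1757-day cap) → +446 days → 20 January 2025.
Expiry of referenced patent RK-848374:
  Base: filing + 18 years → 12 April 2020.
  Appellate Stay Credit: +392 days → 9 May 2021.
Terminal disclaimer: RK-38399 expires on the earlier of 20 January 2025 and 9 May 2021.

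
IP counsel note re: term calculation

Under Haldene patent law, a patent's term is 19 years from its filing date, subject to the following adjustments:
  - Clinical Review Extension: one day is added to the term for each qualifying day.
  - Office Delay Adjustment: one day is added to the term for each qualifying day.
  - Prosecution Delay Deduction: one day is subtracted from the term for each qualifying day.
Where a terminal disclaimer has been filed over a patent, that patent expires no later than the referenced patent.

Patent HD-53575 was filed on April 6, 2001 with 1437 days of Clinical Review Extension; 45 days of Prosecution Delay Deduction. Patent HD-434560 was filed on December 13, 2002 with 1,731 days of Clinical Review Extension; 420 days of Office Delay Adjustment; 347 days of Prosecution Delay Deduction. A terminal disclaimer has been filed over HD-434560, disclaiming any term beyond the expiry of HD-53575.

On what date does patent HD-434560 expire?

Natural term of HD-434560:
  Base: filing + 19 years → 13 December 2021.
  Clinical Review Extension: +1731 days → 9 September 2026.
  Office Delay Adjustment: +420 days → 3 November 2027.
  Prosecution Delay Deduction: −347 days → 21 November 2026.
Expiry of referenced patent HD-53575:
  Base: filing + 19 years → 6 April 2020.
  Clinical Review Extension: +1437 days → 13 March 2024.
  Prosecution Delay Deduction: −45 days → 28 January 2024.
Terminal disclaimer: HD-434560 expires on the earlier of 21 November 2026 and 28 January 2024.

January 28, 2024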